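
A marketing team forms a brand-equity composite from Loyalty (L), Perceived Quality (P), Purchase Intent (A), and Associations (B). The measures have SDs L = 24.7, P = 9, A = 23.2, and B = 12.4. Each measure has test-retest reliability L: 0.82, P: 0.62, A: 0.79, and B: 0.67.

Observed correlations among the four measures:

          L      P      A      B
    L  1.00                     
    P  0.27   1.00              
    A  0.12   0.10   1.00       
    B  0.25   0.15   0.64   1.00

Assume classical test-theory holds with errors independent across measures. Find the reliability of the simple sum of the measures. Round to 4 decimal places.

Var(L+P+A+B) = 24.7² + 9² + 23.2² + 12.4² + 2·[24.7·9·0.27 + 24.7·23.2·0.12 + 24.7·12.4·0.25 + 9·23.2·0.10 + 9·12.4·0.15 + 23.2·12.4·0.64] = 1383.09 + 854.182 = 2237.27.
Because errors are independent across components, Cov(Tᵢ,Tⱼ) = Cov(Xᵢ,Xⱼ); the off-diagonal part of the true-score variance is the same as above.
True-score variance = [24.7²·0.82 + 9²·0.62 + 23.2²·0.79 + 12.4²·0.67] + 854.182 = 1078.72 + 854.182 = 1932.9.
Reliability = 1932.9 / 2237.27 = 0.8640.

0.8640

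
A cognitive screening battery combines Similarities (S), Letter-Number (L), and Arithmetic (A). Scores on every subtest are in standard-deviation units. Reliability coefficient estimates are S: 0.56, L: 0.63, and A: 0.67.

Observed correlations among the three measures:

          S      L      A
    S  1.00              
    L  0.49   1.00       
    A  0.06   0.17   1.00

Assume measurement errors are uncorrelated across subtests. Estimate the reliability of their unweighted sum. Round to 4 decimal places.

0.7432

Var(S+L+A) = 3 + 2·[0.49 + 0.06 + 0.17] = 3 + 1.44 = 4.44.
With uncorrelated errors the cross-covariances are all true-score covariance, so they carry over unchanged; only the diagonal terms shrink to ρᵢσᵢ².
True-score variance = [0.56 + 0.63 + 0.67] + 1.44 = 1.86 + 1.44 = 3.3.
Reliability = 3.3 / 4.44 = 0.7432.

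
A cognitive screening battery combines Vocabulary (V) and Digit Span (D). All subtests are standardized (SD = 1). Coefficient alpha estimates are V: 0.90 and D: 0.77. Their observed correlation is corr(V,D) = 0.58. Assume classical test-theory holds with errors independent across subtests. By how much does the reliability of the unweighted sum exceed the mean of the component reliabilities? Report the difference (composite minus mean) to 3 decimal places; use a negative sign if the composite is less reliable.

0.061

Var(sum) = 2 + 1.16 = 3.16; true-score variance = 1.67 + 1.16 = 2.83; composite reliability = 0.8956.
Mean component reliability = 0.8350.
Difference = 0.8956 − 0.8350 = 0.061.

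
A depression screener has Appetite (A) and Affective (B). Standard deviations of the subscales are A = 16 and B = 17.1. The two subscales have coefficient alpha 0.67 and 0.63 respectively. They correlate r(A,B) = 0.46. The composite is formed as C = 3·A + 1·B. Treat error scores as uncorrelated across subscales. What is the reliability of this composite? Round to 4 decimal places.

0.7409

Var(C) = 3²·16² + 17.1² + 2·[3·16·17.1·0.46] = 2596.41 + 755.136 = 3351.55.
Because errors are independent across components, Cov(Tᵢ,Tⱼ) = Cov(Xᵢ,Xⱼ); the off-diagonal part of the true-score variance is the same as above.
True-score variance = [3²·16²·0.67 + 17.1²·0.63] + 755.136 = 1727.9 + 755.136 = 2483.03.
Reliability = 2483.03 / 3351.55 = 0.7409.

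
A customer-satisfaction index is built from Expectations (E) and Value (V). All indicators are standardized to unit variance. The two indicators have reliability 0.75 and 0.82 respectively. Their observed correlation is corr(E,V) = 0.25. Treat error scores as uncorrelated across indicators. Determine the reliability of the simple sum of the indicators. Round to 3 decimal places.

0.828

Var(E+V) = 2 + 2·[0.25] = 2 + 0.5 = 2.5.
With uncorrelated errors the cross-covariances are all true-score covariance, so they carry over unchanged; only the diagonal terms shrink to ρᵢσᵢ².
True-score variance = [0.75 + 0.82] + 0.5 = 1.57 + 0.5 = 2.07.
Reliability = 2.07 / 2.5 = 0.828.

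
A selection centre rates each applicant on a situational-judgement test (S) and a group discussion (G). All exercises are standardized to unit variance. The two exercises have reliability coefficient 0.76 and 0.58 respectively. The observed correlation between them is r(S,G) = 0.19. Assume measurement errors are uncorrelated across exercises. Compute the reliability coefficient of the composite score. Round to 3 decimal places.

Var(S+G) = 2 + 2·[0.19] = 2 + 0.38 = 2.38.
Because errors are independent across components, Cov(Tᵢ,Tⱼ) = Cov(Xᵢ,Xⱼ); the off-diagonal part of the true-score variance is the same as above.
True-score variance = [0.76 + 0.58] + 0.38 = 1.34 + 0.38 = 1.72.
Reliability = 1.72 / 2.38 = 0.723.

0.723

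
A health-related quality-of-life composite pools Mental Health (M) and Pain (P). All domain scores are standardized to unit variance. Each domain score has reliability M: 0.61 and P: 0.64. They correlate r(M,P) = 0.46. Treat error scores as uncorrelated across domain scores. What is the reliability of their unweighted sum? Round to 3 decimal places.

Var(M+P) = 2 + 2·[0.46] = 2 + 0.92 = 2.92.
Because errors are independent across components, Cov(Tᵢ,Tⱼ) = Cov(Xᵢ,Xⱼ); the off-diagonal part of the true-score variance is the same as above.
True-score variance = [0.61 + 0.64] + 0.92 = 1.25 + 0.92 = 2.17.
Reliability = 2.17 / 2.92 = 0.743.

0.743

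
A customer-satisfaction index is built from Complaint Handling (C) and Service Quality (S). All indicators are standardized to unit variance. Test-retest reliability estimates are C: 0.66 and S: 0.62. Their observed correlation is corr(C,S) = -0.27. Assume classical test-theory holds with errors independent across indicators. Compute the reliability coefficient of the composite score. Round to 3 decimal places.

Var(C+S) = 2 + 2·[(-0.27)] = 2 − 0.54 = 1.46.
Because errors are independent across components, Cov(Tᵢ,Tⱼ) = Cov(Xᵢ,Xⱼ); the off-diagonal part of the true-score variance is the same as above.
True-score variance = [0.66 + 0.62] − 0.54 = 1.28 − 0.54 = 0.74.
Reliability = 0.74 / 1.46 = 0.507.

0.507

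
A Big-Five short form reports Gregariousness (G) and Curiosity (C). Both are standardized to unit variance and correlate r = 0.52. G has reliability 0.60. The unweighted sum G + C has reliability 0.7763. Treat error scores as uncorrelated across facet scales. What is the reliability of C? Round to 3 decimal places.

0.720

Var(G+C) = 2 + 2·0.52 = 3.040.
True-score variance = ρ_G + ρ_C + 2·0.52, so 0.7763 = (0.60 + ρ_C + 1.04) / 3.040.
ρ_C = 0.7763·3.040 − 0.60 − 1.04 = 0.720.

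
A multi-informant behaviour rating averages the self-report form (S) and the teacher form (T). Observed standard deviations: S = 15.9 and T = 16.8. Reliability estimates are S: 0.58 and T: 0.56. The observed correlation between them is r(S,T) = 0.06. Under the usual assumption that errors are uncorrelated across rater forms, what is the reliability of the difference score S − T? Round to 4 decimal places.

Var(S−T) = 15.9² + 16.8² − 2·15.9·16.8·0.06 = 535.05 − 32.0544 = 502.996.
Because errors are independent across components, Cov(Tᵢ,Tⱼ) = Cov(Xᵢ,Xⱼ); the off-diagonal part of the true-score variance is the same as above.
True-score variance = [15.9²·0.58 + 16.8²·0.56] − 32.0544 = 304.684 − 32.0544 = 272.63.
Reliability = 272.63 / 502.996 = 0.5420.

0.5420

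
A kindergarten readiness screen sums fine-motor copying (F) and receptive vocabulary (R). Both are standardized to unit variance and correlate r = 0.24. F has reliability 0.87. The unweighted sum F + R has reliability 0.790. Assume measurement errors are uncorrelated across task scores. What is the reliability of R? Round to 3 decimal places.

0.609

Var(F+R) = 2 + 2·0.24 = 2.480.
True-score variance = ρ_F + ρ_R + 2·0.24, so 0.790 = (0.87 + ρ_R + 0.48) / 2.480.
ρ_R = 0.790·2.480 − 0.87 − 0.48 = 0.609.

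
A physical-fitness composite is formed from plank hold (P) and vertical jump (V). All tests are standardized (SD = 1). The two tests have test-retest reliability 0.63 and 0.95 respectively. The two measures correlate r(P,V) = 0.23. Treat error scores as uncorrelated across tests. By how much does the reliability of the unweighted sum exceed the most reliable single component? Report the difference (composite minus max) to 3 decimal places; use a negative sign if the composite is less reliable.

Var(sum) = 2 + 0.46 = 2.46; true-score variance = 1.58 + 0.46 = 2.04; composite reliability = 0.8293.
Max component reliability = 0.9500.
Difference = 0.8293 − 0.9500 = -0.121.

-0.121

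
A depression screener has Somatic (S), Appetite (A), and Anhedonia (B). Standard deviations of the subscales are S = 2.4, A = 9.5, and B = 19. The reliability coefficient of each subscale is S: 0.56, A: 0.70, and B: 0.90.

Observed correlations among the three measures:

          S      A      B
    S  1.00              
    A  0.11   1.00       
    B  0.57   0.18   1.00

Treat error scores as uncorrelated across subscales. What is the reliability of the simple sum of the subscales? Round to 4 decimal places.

0.8865

Var(S+A+B) = 2.4² + 9.5² + 19² + 2·[2.4·9.5·0.11 + 2.4·19·0.57 + 9.5·19·0.18] = 457.01 + 121.98 = 578.99.
Because errors are independent across components, Cov(Tᵢ,Tⱼ) = Cov(Xᵢ,Xⱼ); the off-diagonal part of the true-score variance is the same as above.
True-score variance = [2.4²·0.56 + 9.5²·0.70 + 19²·0.90] + 121.98 = 391.301 + 121.98 = 513.281.
Reliability = 513.281 / 578.99 = 0.8865.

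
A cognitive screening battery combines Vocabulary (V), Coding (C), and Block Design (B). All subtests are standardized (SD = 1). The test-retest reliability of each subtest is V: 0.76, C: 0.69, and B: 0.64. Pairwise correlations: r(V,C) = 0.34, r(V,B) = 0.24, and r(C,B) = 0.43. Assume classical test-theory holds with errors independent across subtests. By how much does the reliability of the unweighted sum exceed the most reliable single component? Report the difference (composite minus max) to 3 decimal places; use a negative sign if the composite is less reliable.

0.059

Var(sum) = 3 + 2.02 = 5.02; true-score variance = 2.09 + 2.02 = 4.11; composite reliability = 0.8187.
Max component reliability = 0.7600.
Difference = 0.8187 − 0.7600 = 0.059.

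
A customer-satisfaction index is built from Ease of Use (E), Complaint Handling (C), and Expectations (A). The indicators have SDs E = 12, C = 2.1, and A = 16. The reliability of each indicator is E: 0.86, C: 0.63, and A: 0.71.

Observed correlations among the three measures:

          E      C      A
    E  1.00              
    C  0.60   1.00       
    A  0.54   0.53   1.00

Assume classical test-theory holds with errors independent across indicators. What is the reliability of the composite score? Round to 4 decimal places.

Var(E+C+A) = 12² + 2.1² + 16² + 2·[12·2.1·0.60 + 12·16·0.54 + 2.1·16·0.53] = 404.41 + 273.216 = 677.626.
Under uncorrelated errors the observed covariances equal the true-score covariances, so only the own-variance terms attenuate.
True-score variance = [12²·0.86 + 2.1²·0.63 + 16²·0.71] + 273.216 = 308.378 + 273.216 = 581.594.
Reliability = 581.594 / 677.626 = 0.8583.

0.8583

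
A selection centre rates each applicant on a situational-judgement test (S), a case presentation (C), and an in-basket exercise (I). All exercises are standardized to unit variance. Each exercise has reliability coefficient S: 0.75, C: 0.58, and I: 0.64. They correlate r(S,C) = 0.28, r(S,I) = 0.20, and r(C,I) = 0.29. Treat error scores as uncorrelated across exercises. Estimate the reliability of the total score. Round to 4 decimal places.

0.7731

Var(S+C+I) = 3 + 2·[0.28 + 0.20 + 0.29] = 3 + 1.54 = 4.54.
With uncorrelated errors the cross-covariances are all true-score covariance, so they carry over unchanged; only the diagonal terms shrink to ρᵢσᵢ².
True-score variance = [0.75 + 0.58 + 0.64] + 1.54 = 1.97 + 1.54 = 3.51.
Reliability = 3.51 / 4.54 = 0.7731.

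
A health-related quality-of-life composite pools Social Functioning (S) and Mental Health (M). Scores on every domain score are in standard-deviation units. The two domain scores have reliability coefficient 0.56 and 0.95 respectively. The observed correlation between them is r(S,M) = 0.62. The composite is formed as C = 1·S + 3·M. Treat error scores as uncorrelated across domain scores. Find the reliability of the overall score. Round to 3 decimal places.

Var(C) = 1 + 3² + 2·[3·0.62] = 10 + 3.72 = 13.72.
With uncorrelated errors the cross-covariances are all true-score covariance, so they carry over unchanged; only the diagonal terms shrink to ρᵢσᵢ².
True-score variance = [0.56 + 3²·0.95] + 3.72 = 9.11 + 3.72 = 12.83.
Reliability = 12.83 / 13.72 = 0.935.

0.935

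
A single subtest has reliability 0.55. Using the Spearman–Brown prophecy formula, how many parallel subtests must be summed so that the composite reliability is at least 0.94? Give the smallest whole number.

13

k ≥ ρ*(1−ρ₁)/(ρ₁(1−ρ*)) = 0.94·0.45 / (0.55·0.06) = 12.818.
Smallest integer k = 13.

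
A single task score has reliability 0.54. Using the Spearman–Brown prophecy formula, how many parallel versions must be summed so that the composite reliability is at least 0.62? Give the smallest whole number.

2

k ≥ ρ*(1−ρ₁)/(ρ₁(1−ρ*)) = 0.62·0.46 / (0.54·0.38) = 1.390.
Smallest integer k = 2.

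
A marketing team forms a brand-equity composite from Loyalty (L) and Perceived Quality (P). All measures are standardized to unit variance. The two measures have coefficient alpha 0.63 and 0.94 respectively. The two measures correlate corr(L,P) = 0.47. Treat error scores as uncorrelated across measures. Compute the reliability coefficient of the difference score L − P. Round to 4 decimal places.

Var(L−P) = 1 + 1 − 2·0.47 = 2 − 0.94 = 1.06.
Because errors are independent across components, Cov(Tᵢ,Tⱼ) = Cov(Xᵢ,Xⱼ); the off-diagonal part of the true-score variance is the same as above.
True-score variance = [0.63 + 0.94] − 0.94 = 1.57 − 0.94 = 0.63.
Reliability = 0.63 / 1.06 = 0.5943.

0.5943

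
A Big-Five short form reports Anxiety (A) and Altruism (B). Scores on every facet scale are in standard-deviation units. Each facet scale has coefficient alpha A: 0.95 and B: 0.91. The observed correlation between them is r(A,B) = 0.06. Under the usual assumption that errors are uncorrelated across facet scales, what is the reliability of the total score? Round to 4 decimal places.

0.9340

Var(A+B) = 2 + 2·[0.06] = 2 + 0.12 = 2.12.
With uncorrelated errors the cross-covariances are all true-score covariance, so they carry over unchanged; only the diagonal terms shrink to ρᵢσᵢ².
True-score variance = [0.95 + 0.91] + 0.12 = 1.86 + 0.12 = 1.98.
Reliability = 1.98 / 2.12 = 0.9340.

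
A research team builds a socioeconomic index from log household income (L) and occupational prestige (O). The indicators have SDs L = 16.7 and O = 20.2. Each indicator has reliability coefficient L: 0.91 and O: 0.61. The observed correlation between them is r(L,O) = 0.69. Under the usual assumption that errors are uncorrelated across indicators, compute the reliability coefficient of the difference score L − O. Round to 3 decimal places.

Var(L−O) = 16.7² + 20.2² − 2·16.7·20.2·0.69 = 686.93 − 465.529 = 221.401.
Under uncorrelated errors the observed covariances equal the true-score covariances, so only the own-variance terms attenuate.
True-score variance = [16.7²·0.91 + 20.2²·0.61] − 465.529 = 502.694 − 465.529 = 37.1651.
Reliability = 37.1651 / 221.401 = 0.168.

0.168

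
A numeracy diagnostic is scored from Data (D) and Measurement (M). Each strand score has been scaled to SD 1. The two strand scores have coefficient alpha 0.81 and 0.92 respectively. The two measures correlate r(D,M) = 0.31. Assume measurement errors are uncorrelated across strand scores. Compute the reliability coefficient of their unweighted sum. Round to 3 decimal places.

Var(D+M) = 2 + 2·[0.31] = 2 + 0.62 = 2.62.
Under uncorrelated errors the observed covariances equal the true-score covariances, so only the own-variance terms attenuate.
True-score variance = [0.81 + 0.92] + 0.62 = 1.73 + 0.62 = 2.35.
Reliability = 2.35 / 2.62 = 0.897.

0.897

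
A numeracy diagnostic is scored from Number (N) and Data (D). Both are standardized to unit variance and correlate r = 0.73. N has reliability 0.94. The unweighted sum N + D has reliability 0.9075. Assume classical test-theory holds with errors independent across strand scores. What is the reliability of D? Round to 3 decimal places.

0.740

Var(N+D) = 2 + 2·0.73 = 3.460.
True-score variance = ρ_N + ρ_D + 2·0.73, so 0.9075 = (0.94 + ρ_D + 1.46) / 3.460.
ρ_D = 0.9075·3.460 − 0.94 − 1.46 = 0.740.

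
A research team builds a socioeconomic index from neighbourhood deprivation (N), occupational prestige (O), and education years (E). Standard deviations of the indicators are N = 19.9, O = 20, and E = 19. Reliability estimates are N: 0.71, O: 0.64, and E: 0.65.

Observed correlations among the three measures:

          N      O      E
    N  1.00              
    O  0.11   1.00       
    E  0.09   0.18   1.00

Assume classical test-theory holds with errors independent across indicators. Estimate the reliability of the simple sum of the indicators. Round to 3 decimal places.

0.734

Var(N+O+E) = 19.9² + 20² + 19² + 2·[19.9·20·0.11 + 19.9·19·0.09 + 20·19·0.18] = 1157.01 + 292.418 = 1449.43.
With uncorrelated errors the cross-covariances are all true-score covariance, so they carry over unchanged; only the diagonal terms shrink to ρᵢσᵢ².
True-score variance = [19.9²·0.71 + 20²·0.64 + 19²·0.65] + 292.418 = 771.817 + 292.418 = 1064.24.
Reliability = 1064.24 / 1449.43 = 0.734.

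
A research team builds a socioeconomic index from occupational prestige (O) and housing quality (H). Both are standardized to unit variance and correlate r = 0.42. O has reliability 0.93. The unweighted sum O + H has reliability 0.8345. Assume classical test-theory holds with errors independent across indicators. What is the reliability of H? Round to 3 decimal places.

Var(O+H) = 2 + 2·0.42 = 2.840.
True-score variance = ρ_O + ρ_H + 2·0.42, so 0.8345 = (0.93 + ρ_H + 0.84) / 2.840.
ρ_H = 0.8345·2.840 − 0.93 − 0.84 = 0.600.

0.600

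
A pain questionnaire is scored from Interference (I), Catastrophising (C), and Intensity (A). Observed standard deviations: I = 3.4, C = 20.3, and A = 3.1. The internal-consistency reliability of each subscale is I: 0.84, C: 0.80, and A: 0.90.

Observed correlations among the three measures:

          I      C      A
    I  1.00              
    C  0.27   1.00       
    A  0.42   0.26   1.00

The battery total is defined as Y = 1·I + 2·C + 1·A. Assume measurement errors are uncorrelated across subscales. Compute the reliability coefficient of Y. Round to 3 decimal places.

0.817

Var(Y) = 3.4² + 2²·20.3² + 3.1² + 2·[2·3.4·20.3·0.27 + 3.4·3.1·0.42 + 2·20.3·3.1·0.26] = 1669.53 + 148.842 = 1818.37.
With uncorrelated errors the cross-covariances are all true-score covariance, so they carry over unchanged; only the diagonal terms shrink to ρᵢσᵢ².
True-score variance = [3.4²·0.84 + 2²·20.3²·0.80 + 3.1²·0.90] + 148.842 = 1337.05 + 148.842 = 1485.89.
Reliability = 1485.89 / 1818.37 = 0.817.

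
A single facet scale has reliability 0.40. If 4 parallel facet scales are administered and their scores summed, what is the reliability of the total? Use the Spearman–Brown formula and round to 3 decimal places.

ρ_k = kρ / (1 + (k−1)ρ) = 4·0.40 / (1 + 3·0.40) = 1.600 / 2.200 = 0.727.

0.727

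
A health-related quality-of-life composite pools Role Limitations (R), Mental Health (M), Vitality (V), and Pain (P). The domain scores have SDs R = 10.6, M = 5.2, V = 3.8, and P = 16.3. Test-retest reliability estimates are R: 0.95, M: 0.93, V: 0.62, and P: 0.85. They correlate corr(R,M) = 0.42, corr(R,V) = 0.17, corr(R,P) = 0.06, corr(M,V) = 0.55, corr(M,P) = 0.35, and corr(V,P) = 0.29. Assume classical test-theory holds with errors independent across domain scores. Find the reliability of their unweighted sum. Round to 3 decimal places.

Var(R+M+V+P) = 10.6² + 5.2² + 3.8² + 16.3² + 2·[10.6·5.2·0.42 + 10.6·3.8·0.17 + 10.6·16.3·0.06 + 5.2·3.8·0.55 + 5.2·16.3·0.35 + 3.8·16.3·0.29] = 419.53 + 197.723 = 617.253.
With uncorrelated errors the cross-covariances are all true-score covariance, so they carry over unchanged; only the diagonal terms shrink to ρᵢσᵢ².
True-score variance = [10.6²·0.95 + 5.2²·0.93 + 3.8²·0.62 + 16.3²·0.85] + 197.723 = 366.678 + 197.723 = 564.401.
Reliability = 564.401 / 617.253 = 0.914.

0.914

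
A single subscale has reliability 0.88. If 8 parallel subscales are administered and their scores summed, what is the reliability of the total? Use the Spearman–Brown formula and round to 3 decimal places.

ρ_k = kρ / (1 + (k−1)ρ) = 8·0.88 / (1 + 7·0.88) = 7.040 / 7.160 = 0.983.

0.983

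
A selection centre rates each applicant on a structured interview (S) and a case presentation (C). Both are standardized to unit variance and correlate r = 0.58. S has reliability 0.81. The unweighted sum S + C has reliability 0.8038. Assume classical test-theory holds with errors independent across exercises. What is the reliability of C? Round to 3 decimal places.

Var(S+C) = 2 + 2·0.58 = 3.160.
True-score variance = ρ_S + ρ_C + 2·0.58, so 0.8038 = (0.81 + ρ_C + 1.16) / 3.160.
ρ_C = 0.8038·3.160 − 0.81 − 1.16 = 0.570.

0.570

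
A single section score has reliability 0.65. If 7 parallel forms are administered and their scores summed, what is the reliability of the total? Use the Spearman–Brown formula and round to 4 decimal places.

ρ_k = kρ / (1 + (k−1)ρ) = 7·0.65 / (1 + 6·0.65) = 4.550 / 4.900 = 0.9286.

0.9286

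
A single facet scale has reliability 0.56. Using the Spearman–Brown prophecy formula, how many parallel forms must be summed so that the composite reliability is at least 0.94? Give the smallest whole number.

k ≥ ρ*(1−ρ₁)/(ρ₁(1−ρ*)) = 0.94·0.44 / (0.56·0.06) = 12.310.
Smallest integer k = 13.

13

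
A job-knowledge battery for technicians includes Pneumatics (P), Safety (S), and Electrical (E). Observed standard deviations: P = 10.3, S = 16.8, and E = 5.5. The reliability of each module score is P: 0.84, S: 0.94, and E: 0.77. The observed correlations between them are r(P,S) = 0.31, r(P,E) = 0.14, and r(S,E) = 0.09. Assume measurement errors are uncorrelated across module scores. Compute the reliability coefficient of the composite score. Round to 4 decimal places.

Var(P+S+E) = 10.3² + 16.8² + 5.5² + 2·[10.3·16.8·0.31 + 10.3·5.5·0.14 + 16.8·5.5·0.09] = 418.58 + 139.779 = 558.359.
With uncorrelated errors the cross-covariances are all true-score covariance, so they carry over unchanged; only the diagonal terms shrink to ρᵢσᵢ².
True-score variance = [10.3²·0.84 + 16.8²·0.94 + 5.5²·0.77] + 139.779 = 377.714 + 139.779 = 517.492.
Reliability = 517.492 / 558.359 = 0.9268.

0.9268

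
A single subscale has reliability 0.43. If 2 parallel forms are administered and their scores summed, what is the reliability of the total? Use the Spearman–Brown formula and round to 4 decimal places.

ρ_k = kρ / (1 + (k−1)ρ) = 2·0.43 / (1 + 1·0.43) = 0.860 / 1.430 = 0.6014.

0.6014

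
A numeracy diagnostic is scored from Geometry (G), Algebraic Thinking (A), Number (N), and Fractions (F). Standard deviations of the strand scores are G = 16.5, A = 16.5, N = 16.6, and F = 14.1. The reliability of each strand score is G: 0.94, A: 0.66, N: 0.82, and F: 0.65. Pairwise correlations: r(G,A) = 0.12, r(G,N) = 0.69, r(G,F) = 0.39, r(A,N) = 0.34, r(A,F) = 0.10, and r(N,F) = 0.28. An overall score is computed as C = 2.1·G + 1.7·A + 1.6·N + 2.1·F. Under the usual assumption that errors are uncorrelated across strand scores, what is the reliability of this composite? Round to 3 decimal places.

Var(C) = 2.1²·16.5² + 1.7²·16.5² + 1.6²·16.6² + 2.1²·14.1² + 2·[3.57·16.5·16.5·0.12 + 3.36·16.5·16.6·0.69 + 4.41·16.5·14.1·0.39 + 2.72·16.5·16.6·0.34 + 3.57·16.5·14.1·0.10 + 3.36·16.6·14.1·0.28] = 3569.61 + 3416.68 = 6986.29.
Under uncorrelated errors the observed covariances equal the true-score covariances, so only the own-variance terms attenuate.
True-score variance = [2.1²·16.5²·0.94 + 1.7²·16.5²·0.66 + 1.6²·16.6²·0.82 + 2.1²·14.1²·0.65] + 3416.68 = 2796.22 + 3416.68 = 6212.9.
Reliability = 6212.9 / 6986.29 = 0.889.

0.889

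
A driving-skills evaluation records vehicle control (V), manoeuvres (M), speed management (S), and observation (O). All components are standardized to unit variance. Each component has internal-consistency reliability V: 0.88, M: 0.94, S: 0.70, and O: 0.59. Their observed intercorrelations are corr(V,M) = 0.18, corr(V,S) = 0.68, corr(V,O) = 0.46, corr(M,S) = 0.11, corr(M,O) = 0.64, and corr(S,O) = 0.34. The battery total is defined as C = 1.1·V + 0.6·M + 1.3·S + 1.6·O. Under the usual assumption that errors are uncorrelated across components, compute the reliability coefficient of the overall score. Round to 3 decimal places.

Var(C) = 1.1² + 0.6² + 1.3² + 1.6² + 2·[0.66·0.18 + 1.43·0.68 + 1.76·0.46 + 0.78·0.11 + 0.96·0.64 + 2.08·0.34] = 5.82 + 6.6164 = 12.4364.
Under uncorrelated errors the observed covariances equal the true-score covariances, so only the own-variance terms attenuate.
True-score variance = [1.1²·0.88 + 0.6²·0.94 + 1.3²·0.70 + 1.6²·0.59] + 6.6164 = 4.0966 + 6.6164 = 10.713.
Reliability = 10.713 / 12.4364 = 0.861.

0.861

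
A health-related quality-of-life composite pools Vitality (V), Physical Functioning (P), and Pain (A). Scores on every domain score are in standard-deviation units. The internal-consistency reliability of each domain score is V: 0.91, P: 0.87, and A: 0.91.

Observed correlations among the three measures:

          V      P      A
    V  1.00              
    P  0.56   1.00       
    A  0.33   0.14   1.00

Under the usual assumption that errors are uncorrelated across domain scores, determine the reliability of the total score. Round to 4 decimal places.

0.9387

Var(V+P+A) = 3 + 2·[0.56 + 0.33 + 0.14] = 3 + 2.06 = 5.06.
Because errors are independent across components, Cov(Tᵢ,Tⱼ) = Cov(Xᵢ,Xⱼ); the off-diagonal part of the true-score variance is the same as above.
True-score variance = [0.91 + 0.87 + 0.91] + 2.06 = 2.69 + 2.06 = 4.75.
Reliability = 4.75 / 5.06 = 0.9387.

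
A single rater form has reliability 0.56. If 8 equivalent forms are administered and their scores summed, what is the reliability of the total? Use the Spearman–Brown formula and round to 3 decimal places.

ρ_k = kρ / (1 + (k−1)ρ) = 8·0.56 / (1 + 7·0.56) = 4.480 / 4.920 = 0.911.

0.911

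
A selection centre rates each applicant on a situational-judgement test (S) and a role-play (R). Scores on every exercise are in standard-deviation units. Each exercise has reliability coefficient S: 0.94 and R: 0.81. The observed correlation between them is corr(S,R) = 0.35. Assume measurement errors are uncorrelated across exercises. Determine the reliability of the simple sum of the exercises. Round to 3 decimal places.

0.907

Var(S+R) = 2 + 2·[0.35] = 2 + 0.7 = 2.7.
Because errors are independent across components, Cov(Tᵢ,Tⱼ) = Cov(Xᵢ,Xⱼ); the off-diagonal part of the true-score variance is the same as above.
True-score variance = [0.94 + 0.81] + 0.7 = 1.75 + 0.7 = 2.45.
Reliability = 2.45 / 2.7 = 0.907.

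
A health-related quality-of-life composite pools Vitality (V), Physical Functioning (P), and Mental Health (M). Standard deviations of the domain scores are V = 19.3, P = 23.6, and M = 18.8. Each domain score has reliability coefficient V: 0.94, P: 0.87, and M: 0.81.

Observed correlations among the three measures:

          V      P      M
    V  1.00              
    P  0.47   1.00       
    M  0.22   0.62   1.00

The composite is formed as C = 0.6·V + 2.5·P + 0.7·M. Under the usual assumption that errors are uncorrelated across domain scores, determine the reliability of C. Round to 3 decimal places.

0.910

Var(C) = 0.6²·19.3² + 2.5²·23.6² + 0.7²·18.8² + 2·[1.5·19.3·23.6·0.47 + 0.42·19.3·18.8·0.22 + 1.75·23.6·18.8·0.62] = 3788.28 + 1672.07 = 5460.35.
Because errors are independent across components, Cov(Tᵢ,Tⱼ) = Cov(Xᵢ,Xⱼ); the off-diagonal part of the true-score variance is the same as above.
True-score variance = [0.6²·19.3²·0.94 + 2.5²·23.6²·0.87 + 0.7²·18.8²·0.81] + 1672.07 = 3294.8 + 1672.07 = 4966.87.
Reliability = 4966.87 / 5460.35 = 0.910.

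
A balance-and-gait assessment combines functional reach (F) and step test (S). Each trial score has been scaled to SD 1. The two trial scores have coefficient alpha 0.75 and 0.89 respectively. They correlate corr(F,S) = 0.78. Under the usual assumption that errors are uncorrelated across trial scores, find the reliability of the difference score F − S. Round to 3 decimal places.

0.182

Var(F−S) = 1 + 1 − 2·0.78 = 2 − 1.56 = 0.44.
With uncorrelated errors the cross-covariances are all true-score covariance, so they carry over unchanged; only the diagonal terms shrink to ρᵢσᵢ².
True-score variance = [0.75 + 0.89] − 1.56 = 1.64 − 1.56 = 0.08.
Reliability = 0.08 / 0.44 = 0.182.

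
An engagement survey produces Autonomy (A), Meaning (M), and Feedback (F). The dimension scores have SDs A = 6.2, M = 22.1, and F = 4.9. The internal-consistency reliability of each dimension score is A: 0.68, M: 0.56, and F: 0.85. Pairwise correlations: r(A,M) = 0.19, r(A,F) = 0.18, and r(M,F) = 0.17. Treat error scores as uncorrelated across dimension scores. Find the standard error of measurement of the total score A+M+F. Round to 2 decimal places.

15.19

Var(total) = 550.86 + 99.823 = 650.683.
True-score variance = 320.057 + 99.823 = 419.88, so reliability = 0.6453.
Error variance = 650.683 − 419.88 = 230.803; SEM = √230.803 = 15.19.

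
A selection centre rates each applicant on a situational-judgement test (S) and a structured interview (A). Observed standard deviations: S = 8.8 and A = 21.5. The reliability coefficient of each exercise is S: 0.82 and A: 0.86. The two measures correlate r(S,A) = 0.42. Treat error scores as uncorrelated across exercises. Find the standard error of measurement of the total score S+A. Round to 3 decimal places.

Var(total) = 539.69 + 158.928 = 698.618.
True-score variance = 461.036 + 158.928 = 619.964, so reliability = 0.8874.
Error variance = 698.618 − 619.964 = 78.6542; SEM = √78.6542 = 8.869.

8.869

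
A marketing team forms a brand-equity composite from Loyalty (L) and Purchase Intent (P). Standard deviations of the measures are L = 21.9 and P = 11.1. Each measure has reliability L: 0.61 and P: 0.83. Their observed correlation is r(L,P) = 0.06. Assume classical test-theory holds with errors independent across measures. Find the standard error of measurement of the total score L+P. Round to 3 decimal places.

14.422

Var(total) = 602.82 + 29.1708 = 631.991.
True-score variance = 394.826 + 29.1708 = 423.997, so reliability = 0.6709.
Error variance = 631.991 − 423.997 = 207.994; SEM = √207.994 = 14.422.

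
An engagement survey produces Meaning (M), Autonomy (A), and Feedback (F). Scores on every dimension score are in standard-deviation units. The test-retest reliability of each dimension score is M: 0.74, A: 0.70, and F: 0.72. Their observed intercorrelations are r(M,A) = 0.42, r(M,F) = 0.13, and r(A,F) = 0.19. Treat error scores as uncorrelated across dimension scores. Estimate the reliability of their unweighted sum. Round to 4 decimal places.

Var(M+A+F) = 3 + 2·[0.42 + 0.13 + 0.19] = 3 + 1.48 = 4.48.
Under uncorrelated errors the observed covariances equal the true-score covariances, so only the own-variance terms attenuate.
True-score variance = [0.74 + 0.70 + 0.72] + 1.48 = 2.16 + 1.48 = 3.64.
Reliability = 3.64 / 4.48 = 0.8125.

0.8125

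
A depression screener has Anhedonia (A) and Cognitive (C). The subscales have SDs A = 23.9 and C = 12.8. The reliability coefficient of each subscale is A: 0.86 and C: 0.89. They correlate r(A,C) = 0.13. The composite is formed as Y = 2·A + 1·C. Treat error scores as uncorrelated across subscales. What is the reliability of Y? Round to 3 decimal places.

Var(Y) = 2²·23.9² + 12.8² + 2·[2·23.9·12.8·0.13] = 2448.68 + 159.078 = 2607.76.
Under uncorrelated errors the observed covariances equal the true-score covariances, so only the own-variance terms attenuate.
True-score variance = [2²·23.9²·0.86 + 12.8²·0.89] + 159.078 = 2110.78 + 159.078 = 2269.86.
Reliability = 2269.86 / 2607.76 = 0.870.

0.870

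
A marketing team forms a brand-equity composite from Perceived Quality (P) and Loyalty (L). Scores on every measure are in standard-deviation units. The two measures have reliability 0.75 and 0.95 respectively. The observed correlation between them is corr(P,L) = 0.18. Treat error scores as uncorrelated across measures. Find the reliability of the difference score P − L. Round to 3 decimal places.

Var(P−L) = 1 + 1 − 2·0.18 = 2 − 0.36 = 1.64.
With uncorrelated errors the cross-covariances are all true-score covariance, so they carry over unchanged; only the diagonal terms shrink to ρᵢσᵢ².
True-score variance = [0.75 + 0.95] − 0.36 = 1.7 − 0.36 = 1.34.
Reliability = 1.34 / 1.64 = 0.817.

0.817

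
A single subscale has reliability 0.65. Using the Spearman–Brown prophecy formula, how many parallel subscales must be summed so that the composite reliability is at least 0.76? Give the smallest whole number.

2

k ≥ ρ*(1−ρ₁)/(ρ₁(1−ρ*)) = 0.76·0.35 / (0.65·0.24) = 1.705.
Smallest integer k = 2.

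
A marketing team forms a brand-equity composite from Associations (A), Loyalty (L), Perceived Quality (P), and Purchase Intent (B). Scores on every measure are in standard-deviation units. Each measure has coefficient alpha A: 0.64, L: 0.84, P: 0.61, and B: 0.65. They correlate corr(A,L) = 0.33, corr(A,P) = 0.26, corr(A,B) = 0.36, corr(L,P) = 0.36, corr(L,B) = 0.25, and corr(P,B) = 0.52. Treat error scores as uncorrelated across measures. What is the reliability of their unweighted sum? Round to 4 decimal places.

0.8456

Var(A+L+P+B) = 4 + 2·[0.33 + 0.26 + 0.36 + 0.36 + 0.25 + 0.52] = 4 + 4.16 = 8.16.
Under uncorrelated errors the observed covariances equal the true-score covariances, so only the own-variance terms attenuate.
True-score variance = [0.64 + 0.84 + 0.61 + 0.65] + 4.16 = 2.74 + 4.16 = 6.9.
Reliability = 6.9 / 8.16 = 0.8456.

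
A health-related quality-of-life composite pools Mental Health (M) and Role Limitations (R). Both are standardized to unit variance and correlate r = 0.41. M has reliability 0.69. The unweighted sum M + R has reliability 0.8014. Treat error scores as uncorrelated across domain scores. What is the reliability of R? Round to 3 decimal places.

0.750

Var(M+R) = 2 + 2·0.41 = 2.820.
True-score variance = ρ_M + ρ_R + 2·0.41, so 0.8014 = (0.69 + ρ_R + 0.82) / 2.820.
ρ_R = 0.8014·2.820 − 0.69 − 0.82 = 0.750.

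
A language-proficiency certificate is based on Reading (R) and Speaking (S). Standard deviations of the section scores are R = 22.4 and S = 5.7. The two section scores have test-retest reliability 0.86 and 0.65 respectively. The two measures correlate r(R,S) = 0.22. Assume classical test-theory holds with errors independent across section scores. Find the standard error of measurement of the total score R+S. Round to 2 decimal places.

Var(total) = 534.25 + 56.1792 = 590.429.
True-score variance = 452.632 + 56.1792 = 508.811, so reliability = 0.8618.
Error variance = 590.429 − 508.811 = 81.6179; SEM = √81.6179 = 9.03.

9.03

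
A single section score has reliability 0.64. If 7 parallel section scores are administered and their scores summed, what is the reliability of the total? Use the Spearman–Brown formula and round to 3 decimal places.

0.926

ρ_k = kρ / (1 + (k−1)ρ) = 7·0.64 / (1 + 6·0.64) = 4.480 / 4.840 = 0.926.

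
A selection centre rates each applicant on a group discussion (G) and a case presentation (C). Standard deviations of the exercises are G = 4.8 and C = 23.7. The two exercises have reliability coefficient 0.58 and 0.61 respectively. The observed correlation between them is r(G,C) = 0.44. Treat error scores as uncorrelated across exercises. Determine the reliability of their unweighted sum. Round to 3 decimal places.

Var(G+C) = 4.8² + 23.7² + 2·[4.8·23.7·0.44] = 584.73 + 100.109 = 684.839.
Because errors are independent across components, Cov(Tᵢ,Tⱼ) = Cov(Xᵢ,Xⱼ); the off-diagonal part of the true-score variance is the same as above.
True-score variance = [4.8²·0.58 + 23.7²·0.61] + 100.109 = 355.994 + 100.109 = 456.103.
Reliability = 456.103 / 684.839 = 0.666.

0.666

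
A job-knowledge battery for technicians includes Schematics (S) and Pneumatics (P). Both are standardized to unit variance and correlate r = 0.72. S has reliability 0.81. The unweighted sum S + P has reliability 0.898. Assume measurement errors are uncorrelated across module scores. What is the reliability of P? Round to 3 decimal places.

0.839

Var(S+P) = 2 + 2·0.72 = 3.440.
True-score variance = ρ_S + ρ_P + 2·0.72, so 0.898 = (0.81 + ρ_P + 1.44) / 3.440.
ρ_P = 0.898·3.440 − 0.81 − 1.44 = 0.839.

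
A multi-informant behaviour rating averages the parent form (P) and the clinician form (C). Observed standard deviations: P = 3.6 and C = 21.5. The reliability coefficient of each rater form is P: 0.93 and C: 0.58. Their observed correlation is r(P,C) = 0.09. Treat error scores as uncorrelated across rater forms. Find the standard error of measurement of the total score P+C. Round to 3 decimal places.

13.966

Var(total) = 475.21 + 13.932 = 489.142.
True-score variance = 280.158 + 13.932 = 294.09, so reliability = 0.6012.
Error variance = 489.142 − 294.09 = 195.052; SEM = √195.052 = 13.966.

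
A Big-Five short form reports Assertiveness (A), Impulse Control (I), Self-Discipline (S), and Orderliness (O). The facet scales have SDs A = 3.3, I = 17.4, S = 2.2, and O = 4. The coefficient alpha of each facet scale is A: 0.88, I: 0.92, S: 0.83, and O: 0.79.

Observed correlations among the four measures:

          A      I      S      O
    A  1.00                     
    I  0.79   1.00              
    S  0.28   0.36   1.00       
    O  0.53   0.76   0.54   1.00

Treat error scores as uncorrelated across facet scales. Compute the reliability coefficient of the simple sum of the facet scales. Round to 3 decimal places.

Var(A+I+S+O) = 3.3² + 17.4² + 2.2² + 4² + 2·[3.3·17.4·0.79 + 3.3·2.2·0.28 + 3.3·4·0.53 + 17.4·2.2·0.36 + 17.4·4·0.76 + 2.2·4·0.54] = 334.49 + 251.639 = 586.129.
Because errors are independent across components, Cov(Tᵢ,Tⱼ) = Cov(Xᵢ,Xⱼ); the off-diagonal part of the true-score variance is the same as above.
True-score variance = [3.3²·0.88 + 17.4²·0.92 + 2.2²·0.83 + 4²·0.79] + 251.639 = 304.78 + 251.639 = 556.418.
Reliability = 556.418 / 586.129 = 0.949.

0.949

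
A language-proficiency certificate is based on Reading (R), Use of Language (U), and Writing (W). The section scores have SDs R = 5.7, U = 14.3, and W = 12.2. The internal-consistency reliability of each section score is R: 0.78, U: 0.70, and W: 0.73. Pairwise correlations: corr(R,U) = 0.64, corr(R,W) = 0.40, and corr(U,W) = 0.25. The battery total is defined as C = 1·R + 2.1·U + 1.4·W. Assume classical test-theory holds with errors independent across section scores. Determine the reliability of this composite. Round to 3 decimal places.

Var(C) = 5.7² + 2.1²·14.3² + 1.4²·12.2² + 2·[2.1·5.7·14.3·0.64 + 1.4·5.7·12.2·0.40 + 2.94·14.3·12.2·0.25] = 1226.02 + 553.44 = 1779.46.
Under uncorrelated errors the observed covariances equal the true-score covariances, so only the own-variance terms attenuate.
True-score variance = [5.7²·0.78 + 2.1²·14.3²·0.70 + 1.4²·12.2²·0.73] + 553.44 = 869.563 + 553.44 = 1423.
Reliability = 1423 / 1779.46 = 0.800.

0.800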